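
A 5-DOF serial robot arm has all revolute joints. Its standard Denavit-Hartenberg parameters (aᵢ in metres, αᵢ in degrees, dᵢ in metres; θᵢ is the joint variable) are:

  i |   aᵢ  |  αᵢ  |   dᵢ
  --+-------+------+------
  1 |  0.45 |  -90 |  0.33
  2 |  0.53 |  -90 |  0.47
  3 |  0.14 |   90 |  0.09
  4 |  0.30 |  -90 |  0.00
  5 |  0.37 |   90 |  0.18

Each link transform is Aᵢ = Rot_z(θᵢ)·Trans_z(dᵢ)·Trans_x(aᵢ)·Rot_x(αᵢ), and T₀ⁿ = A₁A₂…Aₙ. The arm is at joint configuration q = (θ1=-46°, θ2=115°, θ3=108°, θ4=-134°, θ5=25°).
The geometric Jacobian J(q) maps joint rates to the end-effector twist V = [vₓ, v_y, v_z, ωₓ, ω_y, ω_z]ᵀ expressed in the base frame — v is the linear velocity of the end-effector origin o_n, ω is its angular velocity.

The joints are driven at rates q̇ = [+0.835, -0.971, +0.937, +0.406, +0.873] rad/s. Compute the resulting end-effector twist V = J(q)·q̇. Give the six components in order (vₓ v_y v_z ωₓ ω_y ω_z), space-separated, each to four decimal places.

o_n = [0.9853, -0.0388, -0.2716]
J₁: ẑ×o_n = [0.0388, 0.9853, -0.0000], ω = ẑ
J2: z=[0.7193, 0.6947, 0.0000] o=[0.3126, -0.3237, 0.3300] → [-0.4179, 0.4328, -0.2624, 0.7193, 0.6947, 0.0000]
J3: z=[-0.6296, 0.6519, 0.4226] o=[0.4951, 0.1639, -0.1503] → [0.0066, 0.1308, -0.1919, -0.6296, 0.6519, 0.4226]
J4: z=[-0.5015, 0.0745, -0.8619] o=[0.3554, 0.1169, -0.0731] → [-0.1491, -0.6425, 0.0312, -0.5015, 0.0745, -0.8619]
J5: z=[0.0105, -0.9957, -0.0921] o=[0.6149, 0.1335, -0.2227] → [0.0329, -0.0336, 0.3670, 0.0105, -0.9957, -0.0921]
V = J·q̇ = [0.4126, 0.2348, 0.4080, -1.4829, -0.9026, 0.8006]

0.4126 0.2348 0.4080 -1.4829 -0.9026 0.8006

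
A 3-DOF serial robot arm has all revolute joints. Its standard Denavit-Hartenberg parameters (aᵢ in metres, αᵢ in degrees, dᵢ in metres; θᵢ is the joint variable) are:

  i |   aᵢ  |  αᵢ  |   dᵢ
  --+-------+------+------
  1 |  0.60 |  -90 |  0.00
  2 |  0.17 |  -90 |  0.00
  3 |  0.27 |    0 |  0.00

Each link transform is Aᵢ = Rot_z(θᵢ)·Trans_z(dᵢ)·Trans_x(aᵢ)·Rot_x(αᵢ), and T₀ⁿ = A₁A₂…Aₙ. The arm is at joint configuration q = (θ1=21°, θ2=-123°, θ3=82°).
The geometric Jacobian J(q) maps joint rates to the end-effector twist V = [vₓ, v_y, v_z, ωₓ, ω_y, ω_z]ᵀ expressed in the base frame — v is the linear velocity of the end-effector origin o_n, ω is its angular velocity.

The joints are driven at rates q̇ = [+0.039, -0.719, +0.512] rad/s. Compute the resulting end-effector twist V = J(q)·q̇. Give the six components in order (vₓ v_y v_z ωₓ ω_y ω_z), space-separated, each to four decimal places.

o_n = [0.5504, -0.0751, 0.1741]
J₁: ẑ×o_n = [0.0751, 0.5504, -0.0000], ω = ẑ
J2: z=[-0.3584, 0.9336, 0.0000] o=[0.5601, 0.2150, 0.0000] → [0.1625, 0.0624, 0.1131, -0.3584, 0.9336, 0.0000]
J3: z=[0.7830, 0.3006, 0.5446] o=[0.4737, 0.1818, 0.1426] → [0.1494, 0.0171, -0.2242, 0.7830, 0.3006, 0.5446]
V = J·q̇ = [-0.0374, -0.0146, -0.1961, 0.6585, -0.5174, 0.3179]

-0.0374 -0.0146 -0.1961 0.6585 -0.5174 0.3179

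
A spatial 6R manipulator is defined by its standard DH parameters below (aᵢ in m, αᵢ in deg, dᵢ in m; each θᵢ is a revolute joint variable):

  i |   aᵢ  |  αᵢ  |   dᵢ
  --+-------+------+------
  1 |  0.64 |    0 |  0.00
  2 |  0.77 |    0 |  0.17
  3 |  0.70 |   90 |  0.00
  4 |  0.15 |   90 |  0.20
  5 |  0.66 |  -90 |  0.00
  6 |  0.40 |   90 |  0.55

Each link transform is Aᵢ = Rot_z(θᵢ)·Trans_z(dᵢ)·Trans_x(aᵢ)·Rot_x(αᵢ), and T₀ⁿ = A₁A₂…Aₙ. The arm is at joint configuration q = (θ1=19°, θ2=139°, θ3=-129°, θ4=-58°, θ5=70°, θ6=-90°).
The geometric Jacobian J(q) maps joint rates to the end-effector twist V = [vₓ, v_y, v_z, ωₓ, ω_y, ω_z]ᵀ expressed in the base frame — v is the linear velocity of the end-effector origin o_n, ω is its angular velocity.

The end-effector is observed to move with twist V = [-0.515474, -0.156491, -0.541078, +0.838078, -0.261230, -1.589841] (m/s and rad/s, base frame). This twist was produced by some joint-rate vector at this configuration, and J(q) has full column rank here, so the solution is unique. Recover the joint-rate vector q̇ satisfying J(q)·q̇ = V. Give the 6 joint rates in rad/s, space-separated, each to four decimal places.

o_n = [0.6302, -0.2464, 0.0777]
J₁: ẑ×o_n = [0.2464, 0.6302, -0.0000], ω = ẑ
J2: z=[0.0000, 0.0000, 1.0000] o=[0.6051, 0.2084, 0.0000] → [0.4548, 0.0251, -0.0000, 0.0000, 0.0000, 1.0000]
J3: z=[0.0000, 0.0000, 1.0000] o=[-0.1088, 0.4968, 0.1700] → [0.7432, 0.7390, -0.0000, 0.0000, 0.0000, 1.0000]
J4: z=[0.4848, -0.8746, 0.0000] o=[0.5034, 0.8362, 0.1700] → [0.0807, 0.0448, -0.4140, 0.4848, -0.8746, 0.0000]
J5: z=[-0.7417, -0.4111, -0.5299] o=[0.6699, 0.6998, 0.0428] → [-0.5158, 0.0469, 0.6855, -0.7417, -0.4111, -0.5299]
J6: z=[-0.2697, -0.5406, 0.7969] o=[1.0752, 0.2153, -0.1486] → [0.2456, -0.2936, -0.1160, -0.2697, -0.5406, 0.7969]
q̇ = J⁺·V = [-0.2060, -0.8850, -0.2550, 0.8270, -0.3850, -0.5620]

-0.2060 -0.8850 -0.2550 0.8270 -0.3850 -0.5620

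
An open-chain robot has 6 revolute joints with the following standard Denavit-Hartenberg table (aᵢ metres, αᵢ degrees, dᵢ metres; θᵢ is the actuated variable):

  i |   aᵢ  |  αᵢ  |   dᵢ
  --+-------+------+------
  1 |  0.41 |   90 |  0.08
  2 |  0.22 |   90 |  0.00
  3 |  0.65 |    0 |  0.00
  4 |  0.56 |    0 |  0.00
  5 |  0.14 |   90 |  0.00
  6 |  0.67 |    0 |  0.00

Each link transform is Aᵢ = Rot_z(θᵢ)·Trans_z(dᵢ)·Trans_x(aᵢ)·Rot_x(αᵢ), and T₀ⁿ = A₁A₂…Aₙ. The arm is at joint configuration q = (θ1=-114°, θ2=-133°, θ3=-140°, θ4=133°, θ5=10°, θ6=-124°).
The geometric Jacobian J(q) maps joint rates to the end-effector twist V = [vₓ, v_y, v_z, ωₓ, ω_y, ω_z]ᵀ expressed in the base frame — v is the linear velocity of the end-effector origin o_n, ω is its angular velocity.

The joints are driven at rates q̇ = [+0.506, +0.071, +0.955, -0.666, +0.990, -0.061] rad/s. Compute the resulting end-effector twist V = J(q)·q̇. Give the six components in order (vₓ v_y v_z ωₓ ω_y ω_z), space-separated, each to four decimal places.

o_n = [0.1353, -0.9212, -0.3307]
J₁: ẑ×o_n = [0.9212, 0.1353, -0.0000], ω = ẑ
J2: z=[-0.9135, 0.4067, 0.0000] o=[-0.1668, -0.3746, 0.0800] → [-0.1670, -0.3752, 0.3765, -0.9135, 0.4067, 0.0000]
J3: z=[0.2975, 0.6681, 0.6820] o=[-0.1057, -0.2375, -0.0809] → [0.2994, 0.2387, -0.3645, 0.2975, 0.6681, 0.6820]
J4: z=[0.2975, 0.6681, 0.6820] o=[0.1378, -0.7177, 0.2833] → [-0.2714, 0.1809, -0.0589, 0.2975, 0.6681, 0.6820]
J5: z=[0.2975, 0.6681, 0.6820] o=[0.3544, -0.3991, -0.1232] → [0.2175, -0.0877, -0.0090, 0.2975, 0.6681, 0.6820]
J6: z=[0.9268, -0.3736, -0.0383] o=[0.3864, -0.3090, -0.2255] → [0.0159, 0.1071, -0.6612, 0.9268, -0.3736, -0.0383]
V = J·q̇ = [1.1353, 0.0560, -0.2507, 0.2591, 0.9062, 1.3806]

1.1353 0.0560 -0.2507 0.2591 0.9062 1.3806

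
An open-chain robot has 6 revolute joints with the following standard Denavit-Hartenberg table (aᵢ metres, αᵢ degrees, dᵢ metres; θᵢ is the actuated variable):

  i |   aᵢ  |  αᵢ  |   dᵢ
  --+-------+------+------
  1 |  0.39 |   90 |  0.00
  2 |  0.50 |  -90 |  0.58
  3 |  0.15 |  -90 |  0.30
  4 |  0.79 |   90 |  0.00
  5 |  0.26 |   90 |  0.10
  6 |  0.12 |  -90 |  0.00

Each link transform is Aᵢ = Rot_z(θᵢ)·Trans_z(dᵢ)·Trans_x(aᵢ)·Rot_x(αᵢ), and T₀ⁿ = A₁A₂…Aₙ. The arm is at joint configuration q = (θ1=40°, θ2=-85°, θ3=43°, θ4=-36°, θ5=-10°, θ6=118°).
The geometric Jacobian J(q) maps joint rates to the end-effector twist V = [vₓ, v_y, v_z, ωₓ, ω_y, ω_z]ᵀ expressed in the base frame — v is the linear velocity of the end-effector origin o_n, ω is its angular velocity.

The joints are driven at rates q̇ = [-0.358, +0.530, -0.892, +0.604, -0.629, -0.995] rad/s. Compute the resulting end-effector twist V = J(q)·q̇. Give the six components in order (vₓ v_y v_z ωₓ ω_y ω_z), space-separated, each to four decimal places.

o_n = [1.2002, 0.9554, -1.0357]
J₁: ẑ×o_n = [-0.9554, 1.2002, 0.0000], ω = ẑ
J2: z=[0.6428, -0.7660, 0.0000] o=[0.2988, 0.2507, 0.0000] → [0.7934, 0.6657, 1.1435, 0.6428, -0.7660, 0.0000]
J3: z=[0.7631, 0.6403, 0.0872] o=[0.7050, -0.1656, -0.4981] → [-0.4419, 0.4534, 0.5384, 0.7631, 0.6403, 0.0872]
J4: z=[-0.5156, 0.5220, 0.6794] o=[0.8755, 0.1110, -0.5812] → [-0.8109, -0.0137, -0.6049, -0.5156, 0.5220, 0.6794]
J5: z=[0.8464, 0.1869, 0.4988] o=[0.9809, 0.7684, -1.0064] → [-0.0987, 0.1341, 0.1172, 0.8464, 0.1869, 0.4988]
J6: z=[0.4846, -0.6586, -0.5756] o=[1.1229, 0.9766, -1.1250] → [-0.0711, -0.0878, 0.0406, 0.4846, -0.6586, -0.5756]
V = J·q̇ = [0.7997, -0.4866, -0.3536, -1.6661, -0.1241, 0.2336]

0.7997 -0.4866 -0.3536 -1.6661 -0.1241 0.2336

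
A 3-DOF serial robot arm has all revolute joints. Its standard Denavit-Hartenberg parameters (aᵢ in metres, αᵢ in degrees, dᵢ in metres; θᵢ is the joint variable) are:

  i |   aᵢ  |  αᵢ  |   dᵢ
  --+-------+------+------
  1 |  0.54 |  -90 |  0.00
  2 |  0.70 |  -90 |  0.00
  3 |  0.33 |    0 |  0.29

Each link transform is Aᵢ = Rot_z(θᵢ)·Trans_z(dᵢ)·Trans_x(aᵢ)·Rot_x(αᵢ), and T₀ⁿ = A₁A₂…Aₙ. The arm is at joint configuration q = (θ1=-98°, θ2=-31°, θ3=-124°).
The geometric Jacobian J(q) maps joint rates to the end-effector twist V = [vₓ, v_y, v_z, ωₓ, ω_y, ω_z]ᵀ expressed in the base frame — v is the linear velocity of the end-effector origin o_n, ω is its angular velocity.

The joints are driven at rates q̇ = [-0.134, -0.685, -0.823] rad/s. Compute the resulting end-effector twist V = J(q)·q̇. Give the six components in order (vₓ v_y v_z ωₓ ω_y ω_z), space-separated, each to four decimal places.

o_n = [0.1135, -1.1583, 0.0169]
J₁: ẑ×o_n = [1.1583, 0.1135, -0.0000], ω = ẑ
J2: z=[0.9903, -0.1392, 0.0000] o=[-0.0752, -0.5347, 0.0000] → [-0.0024, -0.0167, -0.5912, 0.9903, -0.1392, 0.0000]
J3: z=[-0.0717, -0.5100, -0.8572] o=[-0.1587, -1.1289, 0.3605] → [0.1501, -0.2579, 0.1409, -0.0717, -0.5100, -0.8572]
V = J·q̇ = [-0.2771, 0.2085, 0.2890, -0.6193, 0.5151, 0.5714]

-0.2771 0.2085 0.2890 -0.6193 0.5151 0.5714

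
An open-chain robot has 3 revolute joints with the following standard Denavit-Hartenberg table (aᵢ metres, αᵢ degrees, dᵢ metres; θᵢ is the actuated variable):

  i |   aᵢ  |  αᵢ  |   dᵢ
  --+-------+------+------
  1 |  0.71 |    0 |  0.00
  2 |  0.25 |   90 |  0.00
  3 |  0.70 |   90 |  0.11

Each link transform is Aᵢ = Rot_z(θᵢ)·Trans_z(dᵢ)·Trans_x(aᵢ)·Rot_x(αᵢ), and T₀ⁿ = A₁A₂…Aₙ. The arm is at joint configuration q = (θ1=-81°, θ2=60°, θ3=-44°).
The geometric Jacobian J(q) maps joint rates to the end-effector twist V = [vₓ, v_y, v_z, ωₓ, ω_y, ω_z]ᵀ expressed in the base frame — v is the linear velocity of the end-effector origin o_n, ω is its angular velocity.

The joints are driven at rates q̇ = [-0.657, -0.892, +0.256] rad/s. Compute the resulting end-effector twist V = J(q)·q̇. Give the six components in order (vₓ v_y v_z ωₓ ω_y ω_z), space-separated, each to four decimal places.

o_n = [0.7751, -1.0740, -0.4863]
J₁: ẑ×o_n = [1.0740, 0.7751, -0.0000], ω = ẑ
J2: z=[0.0000, 0.0000, 1.0000] o=[0.1111, -0.7013, 0.0000] → [0.3727, 0.6641, -0.0000, 0.0000, 0.0000, 1.0000]
J3: z=[-0.3584, -0.9336, 0.0000] o=[0.3445, -0.7909, 0.0000] → [0.4540, -0.1743, 0.5035, -0.3584, -0.9336, 0.0000]
V = J·q̇ = [-0.9219, -1.1462, 0.1289, -0.0917, -0.2390, -1.5490]

-0.9219 -1.1462 0.1289 -0.0917 -0.2390 -1.5490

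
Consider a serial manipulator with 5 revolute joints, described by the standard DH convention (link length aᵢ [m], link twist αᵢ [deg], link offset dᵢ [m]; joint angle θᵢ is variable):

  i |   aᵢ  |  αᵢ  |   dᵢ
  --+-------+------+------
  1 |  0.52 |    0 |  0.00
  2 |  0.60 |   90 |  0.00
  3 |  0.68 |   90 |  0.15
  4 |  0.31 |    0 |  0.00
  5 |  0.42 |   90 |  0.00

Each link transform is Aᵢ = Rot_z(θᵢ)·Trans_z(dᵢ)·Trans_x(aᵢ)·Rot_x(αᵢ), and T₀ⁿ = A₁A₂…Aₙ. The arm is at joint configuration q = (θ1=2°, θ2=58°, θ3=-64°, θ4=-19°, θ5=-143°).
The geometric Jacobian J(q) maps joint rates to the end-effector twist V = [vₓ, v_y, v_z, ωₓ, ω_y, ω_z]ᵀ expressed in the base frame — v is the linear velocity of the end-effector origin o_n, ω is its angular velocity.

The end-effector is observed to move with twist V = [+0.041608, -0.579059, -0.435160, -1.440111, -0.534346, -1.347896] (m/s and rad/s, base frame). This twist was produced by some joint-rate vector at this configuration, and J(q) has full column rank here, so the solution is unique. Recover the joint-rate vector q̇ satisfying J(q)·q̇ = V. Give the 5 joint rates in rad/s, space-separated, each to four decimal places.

o_n = [0.8755, 0.7959, -0.5156]
J₁: ẑ×o_n = [-0.7959, 0.8755, 0.0000], ω = ẑ
J2: z=[0.0000, 0.0000, 1.0000] o=[0.5197, 0.0181, 0.0000] → [-0.7778, 0.3558, 0.0000, 0.0000, 0.0000, 1.0000]
J3: z=[0.8660, -0.5000, 0.0000] o=[0.8197, 0.5378, 0.0000] → [0.2578, 0.4465, 0.2515, 0.8660, -0.5000, 0.0000]
J4: z=[-0.4494, -0.7784, -0.4384] o=[1.0986, 0.7209, -0.6112] → [-0.0415, 0.1408, -0.2074, -0.4494, -0.7784, -0.4384]
J5: z=[-0.4494, -0.7784, -0.4384] o=[1.0755, 0.8827, -0.8746] → [-0.3175, 0.2490, -0.1167, -0.4494, -0.7784, -0.4384]
q̇ = J⁺·V = [-0.2940, -0.4770, -0.9800, 0.3880, 0.9280]

-0.2940 -0.4770 -0.9800 0.3880 0.9280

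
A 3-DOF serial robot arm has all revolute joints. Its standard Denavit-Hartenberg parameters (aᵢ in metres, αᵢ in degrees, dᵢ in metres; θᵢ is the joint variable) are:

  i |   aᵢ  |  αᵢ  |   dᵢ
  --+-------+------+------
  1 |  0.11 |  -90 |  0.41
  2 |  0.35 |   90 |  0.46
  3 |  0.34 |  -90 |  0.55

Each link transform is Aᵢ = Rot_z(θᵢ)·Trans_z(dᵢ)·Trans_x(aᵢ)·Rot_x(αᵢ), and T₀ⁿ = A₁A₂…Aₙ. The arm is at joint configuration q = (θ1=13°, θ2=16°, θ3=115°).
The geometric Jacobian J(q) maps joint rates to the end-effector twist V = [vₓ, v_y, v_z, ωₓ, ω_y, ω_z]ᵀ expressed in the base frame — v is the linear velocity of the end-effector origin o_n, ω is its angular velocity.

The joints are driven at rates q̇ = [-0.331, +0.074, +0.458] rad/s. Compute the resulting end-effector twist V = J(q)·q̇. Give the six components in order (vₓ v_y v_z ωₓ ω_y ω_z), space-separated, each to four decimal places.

o_n = [0.2753, 0.8519, 0.8818]
J₁: ẑ×o_n = [-0.8519, 0.2753, 0.0000], ω = ẑ
J2: z=[-0.2250, 0.9744, 0.0000] o=[0.1072, 0.0247, 0.4100] → [0.4597, 0.1061, -0.3499, -0.2250, 0.9744, 0.0000]
J3: z=[0.2686, 0.0620, 0.9613] o=[0.3315, 0.5486, 0.3135] → [-0.2563, -0.2066, 0.0849, 0.2686, 0.0620, 0.9613]
V = J·q̇ = [0.1986, -0.1779, 0.0130, 0.1064, 0.1005, 0.1093]

0.1986 -0.1779 0.0130 0.1064 0.1005 0.1093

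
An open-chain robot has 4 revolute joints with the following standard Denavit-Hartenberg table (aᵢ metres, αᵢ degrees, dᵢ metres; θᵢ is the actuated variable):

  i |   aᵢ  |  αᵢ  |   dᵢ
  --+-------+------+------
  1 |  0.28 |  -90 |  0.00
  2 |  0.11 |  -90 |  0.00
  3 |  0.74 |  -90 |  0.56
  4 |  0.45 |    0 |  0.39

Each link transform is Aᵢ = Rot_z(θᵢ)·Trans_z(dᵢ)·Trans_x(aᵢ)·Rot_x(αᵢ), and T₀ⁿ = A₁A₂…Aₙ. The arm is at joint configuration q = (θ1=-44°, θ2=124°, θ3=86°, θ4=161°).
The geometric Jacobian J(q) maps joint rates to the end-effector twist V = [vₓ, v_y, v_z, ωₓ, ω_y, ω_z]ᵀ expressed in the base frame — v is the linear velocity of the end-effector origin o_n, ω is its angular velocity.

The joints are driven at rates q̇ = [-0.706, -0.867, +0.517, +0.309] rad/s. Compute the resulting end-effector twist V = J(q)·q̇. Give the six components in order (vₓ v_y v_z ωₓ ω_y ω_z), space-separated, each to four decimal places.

o_n = [-0.1786, -0.3015, 0.4444]
J₁: ẑ×o_n = [0.3015, -0.1786, 0.0000], ω = ẑ
J2: z=[0.6947, 0.7193, 0.0000] o=[0.2014, -0.1945, 0.0000] → [0.3197, -0.3087, 0.1990, 0.6947, 0.7193, 0.0000]
J3: z=[-0.5964, 0.5759, 0.5592] o=[0.1572, -0.1518, -0.0912] → [0.3922, 0.1316, 0.2827, -0.5964, 0.5759, 0.5592]
J4: z=[0.3528, -0.4377, 0.8270] o=[-0.7104, -0.3402, 0.1792] → [-0.1481, 0.3462, 0.2464, 0.3528, -0.4377, 0.8270]
V = J·q̇ = [-0.3330, 0.5688, 0.0497, -0.8016, -0.4612, -0.1613]

-0.3330 0.5688 0.0497 -0.8016 -0.4612 -0.1613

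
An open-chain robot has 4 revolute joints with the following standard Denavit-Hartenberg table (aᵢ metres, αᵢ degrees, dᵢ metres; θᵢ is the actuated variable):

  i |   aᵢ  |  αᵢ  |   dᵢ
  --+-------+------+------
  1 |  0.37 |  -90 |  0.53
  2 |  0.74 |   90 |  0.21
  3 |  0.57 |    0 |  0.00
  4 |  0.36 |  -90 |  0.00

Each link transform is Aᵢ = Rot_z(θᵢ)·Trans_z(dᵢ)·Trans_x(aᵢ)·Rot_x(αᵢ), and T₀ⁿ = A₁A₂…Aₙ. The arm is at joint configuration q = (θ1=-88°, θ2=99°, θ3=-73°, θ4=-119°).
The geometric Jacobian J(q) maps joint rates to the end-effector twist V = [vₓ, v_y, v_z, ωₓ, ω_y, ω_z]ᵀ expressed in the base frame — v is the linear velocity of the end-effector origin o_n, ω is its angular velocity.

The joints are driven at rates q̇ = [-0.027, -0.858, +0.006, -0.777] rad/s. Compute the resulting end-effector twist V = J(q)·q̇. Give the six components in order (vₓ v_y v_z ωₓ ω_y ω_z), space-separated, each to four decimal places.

0.2805 -0.4438 -0.1347 -0.8841 0.7311 0.0936

o_n = [-0.2502, -0.2922, -0.0177]
J₁: ẑ×o_n = [0.2922, -0.2502, 0.0000], ω = ẑ
J2: z=[0.9994, 0.0349, 0.0000] o=[0.0129, -0.3698, 0.5300] → [-0.0191, 0.5474, 0.0867, 0.9994, 0.0349, 0.0000]
J3: z=[0.0345, -0.9871, -0.1564] o=[0.2187, -0.2468, -0.2009] → [-0.1879, 0.0670, -0.4645, 0.0345, -0.9871, -0.1564]
J4: z=[0.0345, -0.9871, -0.1564] o=[-0.3269, -0.2397, -0.3655] → [-0.3515, -0.0240, 0.0739, 0.0345, -0.9871, -0.1564]
V = J·q̇ = [0.2805, -0.4438, -0.1347, -0.8841, 0.7311, 0.0936]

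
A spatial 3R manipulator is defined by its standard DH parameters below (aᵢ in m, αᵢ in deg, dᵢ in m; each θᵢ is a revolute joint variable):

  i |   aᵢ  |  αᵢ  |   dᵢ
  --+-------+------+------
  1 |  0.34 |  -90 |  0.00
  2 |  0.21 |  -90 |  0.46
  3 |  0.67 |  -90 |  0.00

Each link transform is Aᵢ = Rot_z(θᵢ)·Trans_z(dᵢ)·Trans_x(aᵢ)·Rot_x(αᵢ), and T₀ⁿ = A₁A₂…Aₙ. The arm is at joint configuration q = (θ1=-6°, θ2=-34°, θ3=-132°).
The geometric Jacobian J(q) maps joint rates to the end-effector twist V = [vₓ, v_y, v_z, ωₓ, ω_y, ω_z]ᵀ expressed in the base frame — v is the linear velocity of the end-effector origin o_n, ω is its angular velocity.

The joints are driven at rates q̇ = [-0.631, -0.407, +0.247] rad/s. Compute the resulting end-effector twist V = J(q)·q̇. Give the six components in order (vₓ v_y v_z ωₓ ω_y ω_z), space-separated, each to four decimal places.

0.7586 -0.0588 -0.0116 0.0948 -0.4192 -0.8358

o_n = [0.2418, 0.9378, -0.1333]
J₁: ẑ×o_n = [-0.9378, 0.2418, 0.0000], ω = ẑ
J2: z=[0.1045, 0.9945, 0.0000] o=[0.3381, -0.0355, 0.0000] → [-0.1325, 0.0139, 0.1976, 0.1045, 0.9945, 0.0000]
J3: z=[0.5561, -0.0585, -0.8290] o=[0.5594, 0.4037, 0.1174] → [0.4574, 0.4027, 0.2784, 0.5561, -0.0585, -0.8290]
V = J·q̇ = [0.7586, -0.0588, -0.0116, 0.0948, -0.4192, -0.8358]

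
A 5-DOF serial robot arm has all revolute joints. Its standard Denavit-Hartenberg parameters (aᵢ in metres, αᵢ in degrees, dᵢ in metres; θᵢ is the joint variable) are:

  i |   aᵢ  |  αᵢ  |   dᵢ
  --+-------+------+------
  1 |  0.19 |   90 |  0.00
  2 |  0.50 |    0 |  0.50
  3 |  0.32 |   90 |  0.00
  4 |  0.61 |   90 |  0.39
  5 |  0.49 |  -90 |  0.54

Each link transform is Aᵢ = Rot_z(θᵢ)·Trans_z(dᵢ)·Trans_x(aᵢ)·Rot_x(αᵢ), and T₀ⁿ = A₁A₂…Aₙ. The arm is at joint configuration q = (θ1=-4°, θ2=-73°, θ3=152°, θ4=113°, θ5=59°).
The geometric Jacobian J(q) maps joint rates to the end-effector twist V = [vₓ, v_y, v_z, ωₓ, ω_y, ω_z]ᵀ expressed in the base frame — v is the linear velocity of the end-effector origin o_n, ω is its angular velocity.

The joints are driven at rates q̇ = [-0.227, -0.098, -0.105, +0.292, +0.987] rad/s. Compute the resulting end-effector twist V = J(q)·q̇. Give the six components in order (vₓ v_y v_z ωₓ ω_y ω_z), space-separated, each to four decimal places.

o_n = [1.1150, -1.5865, -0.1614]
J₁: ẑ×o_n = [1.5865, 1.1150, -0.0000], ω = ẑ
J2: z=[-0.0698, -0.9976, 0.0000] o=[0.1895, -0.0133, 0.0000] → [0.1610, -0.0113, 1.0329, -0.0698, -0.9976, 0.0000]
J3: z=[-0.0698, -0.9976, 0.0000] o=[0.3005, -0.5222, -0.4782] → [-0.3160, 0.0221, 0.8867, -0.0698, -0.9976, 0.0000]
J4: z=[0.9792, -0.0685, -0.1908] o=[0.3614, -0.5265, -0.1640] → [-0.2024, -0.1464, -0.9863, 0.9792, -0.0685, -0.1908]
J5: z=[0.1480, -0.4020, 0.9036] o=[0.6588, -1.1102, -0.4724] → [0.3053, 0.3662, 0.1129, 0.1480, -0.4020, 0.9036]
V = J·q̇ = [-0.1005, 0.0644, -0.3709, 0.4461, -0.2143, 0.6091]

-0.1005 0.0644 -0.3709 0.4461 -0.2143 0.6091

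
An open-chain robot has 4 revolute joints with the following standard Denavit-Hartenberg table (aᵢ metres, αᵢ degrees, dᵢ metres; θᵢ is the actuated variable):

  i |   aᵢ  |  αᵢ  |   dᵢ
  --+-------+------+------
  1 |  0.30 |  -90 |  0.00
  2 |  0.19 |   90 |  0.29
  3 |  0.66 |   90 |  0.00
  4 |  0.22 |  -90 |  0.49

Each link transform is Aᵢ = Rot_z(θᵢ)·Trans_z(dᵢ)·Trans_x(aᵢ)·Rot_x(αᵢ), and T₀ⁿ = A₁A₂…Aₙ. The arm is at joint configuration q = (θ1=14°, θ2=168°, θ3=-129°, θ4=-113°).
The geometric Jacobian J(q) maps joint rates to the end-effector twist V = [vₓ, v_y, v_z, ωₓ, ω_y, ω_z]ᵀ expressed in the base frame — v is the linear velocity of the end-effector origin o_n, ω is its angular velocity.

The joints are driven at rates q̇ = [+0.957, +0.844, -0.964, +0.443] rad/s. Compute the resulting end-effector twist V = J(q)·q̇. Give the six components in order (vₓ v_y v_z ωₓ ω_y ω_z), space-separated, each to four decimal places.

-0.0542 1.4388 -0.3436 -0.1394 1.1224 1.9715

o_n = [0.7374, 0.3408, 0.3129]
J₁: ẑ×o_n = [-0.3408, 0.7374, 0.0000], ω = ẑ
J2: z=[-0.2419, 0.9703, 0.0000] o=[0.2911, 0.0726, 0.0000] → [0.3036, 0.0757, -0.4979, -0.2419, 0.9703, 0.0000]
J3: z=[0.2017, 0.0503, -0.9781] o=[0.0406, 0.3090, -0.0395] → [0.0488, -0.7526, -0.0286, 0.2017, 0.0503, -0.9781]
J4: z=[0.5853, 0.7945, 0.1616] o=[0.5589, -0.0904, 0.0469] → [0.1417, -0.1269, 0.1106, 0.5853, 0.7945, 0.1616]
V = J·q̇ = [-0.0542, 1.4388, -0.3436, -0.1394, 1.1224, 1.9715]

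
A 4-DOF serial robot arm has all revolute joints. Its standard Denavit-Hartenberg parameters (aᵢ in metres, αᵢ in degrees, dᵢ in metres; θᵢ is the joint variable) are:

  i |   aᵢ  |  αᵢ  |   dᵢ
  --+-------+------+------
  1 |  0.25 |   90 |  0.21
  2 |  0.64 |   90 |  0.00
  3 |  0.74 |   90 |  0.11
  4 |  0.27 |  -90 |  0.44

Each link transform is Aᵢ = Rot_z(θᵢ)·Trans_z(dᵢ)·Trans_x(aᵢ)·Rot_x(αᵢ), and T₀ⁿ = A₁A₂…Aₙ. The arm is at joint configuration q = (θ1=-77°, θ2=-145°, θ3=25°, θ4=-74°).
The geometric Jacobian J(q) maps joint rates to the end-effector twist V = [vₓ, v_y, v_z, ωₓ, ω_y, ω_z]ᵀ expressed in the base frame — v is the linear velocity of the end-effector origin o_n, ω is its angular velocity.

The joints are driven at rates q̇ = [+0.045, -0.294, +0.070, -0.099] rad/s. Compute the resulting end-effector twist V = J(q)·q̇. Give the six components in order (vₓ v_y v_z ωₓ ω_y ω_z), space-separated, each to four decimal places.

-0.1573 0.2531 0.3566 0.1977 0.0517 0.1263

o_n = [-0.1595, 0.9335, -0.8096]
J₁: ẑ×o_n = [-0.9335, -0.1595, 0.0000], ω = ẑ
J2: z=[-0.9744, -0.2250, 0.0000] o=[0.0562, -0.2436, 0.2100] → [0.2294, -0.9935, -1.1954, -0.9744, -0.2250, 0.0000]
J3: z=[-0.1290, 0.5589, 0.8192] o=[-0.0617, 0.2672, -0.1571] → [-0.9104, -0.1643, -0.0313, -0.1290, 0.5589, 0.8192]
J4: z=[0.8052, 0.5412, -0.2424] o=[-0.5042, 0.7937, -0.4517] → [-0.1598, 0.2047, -0.0740, 0.8052, 0.5412, -0.2424]
V = J·q̇ = [-0.1573, 0.2531, 0.3566, 0.1977, 0.0517, 0.1263]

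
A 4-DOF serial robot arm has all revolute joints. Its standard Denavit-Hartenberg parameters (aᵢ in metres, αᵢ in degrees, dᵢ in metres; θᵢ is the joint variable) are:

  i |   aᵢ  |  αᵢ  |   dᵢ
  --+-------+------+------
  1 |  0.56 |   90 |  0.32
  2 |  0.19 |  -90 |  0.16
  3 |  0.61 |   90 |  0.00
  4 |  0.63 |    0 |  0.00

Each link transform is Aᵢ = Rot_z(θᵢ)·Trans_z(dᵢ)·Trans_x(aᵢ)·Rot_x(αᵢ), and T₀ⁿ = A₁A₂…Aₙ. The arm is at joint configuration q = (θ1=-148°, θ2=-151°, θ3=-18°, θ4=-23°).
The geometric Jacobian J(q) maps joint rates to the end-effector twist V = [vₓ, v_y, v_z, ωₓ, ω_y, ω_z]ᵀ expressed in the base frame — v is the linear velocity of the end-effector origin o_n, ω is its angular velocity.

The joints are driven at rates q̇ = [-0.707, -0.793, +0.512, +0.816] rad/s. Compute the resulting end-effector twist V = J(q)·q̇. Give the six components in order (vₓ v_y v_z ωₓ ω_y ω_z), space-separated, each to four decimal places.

o_n = [0.3270, 0.8266, -0.1055]
J₁: ẑ×o_n = [-0.8266, 0.3270, 0.0000], ω = ẑ
J2: z=[-0.5299, 0.8480, 0.0000] o=[-0.4749, -0.2968, 0.3200] → [-0.3608, -0.2255, -1.2753, -0.5299, 0.8480, 0.0000]
J3: z=[-0.4111, -0.2569, -0.8746] o=[-0.4188, -0.0730, 0.2279] → [0.8724, -0.7893, -0.1783, -0.4111, -0.2569, -0.8746]
J4: z=[-0.7332, 0.6633, 0.1498] o=[-0.0884, 0.3557, -0.0534] → [-0.1051, 0.0240, -0.6207, -0.7332, 0.6633, 0.1498]
V = J·q̇ = [1.2314, -0.4369, 0.4135, -0.3886, -0.2628, -1.0326]

1.2314 -0.4369 0.4135 -0.3886 -0.2628 -1.0326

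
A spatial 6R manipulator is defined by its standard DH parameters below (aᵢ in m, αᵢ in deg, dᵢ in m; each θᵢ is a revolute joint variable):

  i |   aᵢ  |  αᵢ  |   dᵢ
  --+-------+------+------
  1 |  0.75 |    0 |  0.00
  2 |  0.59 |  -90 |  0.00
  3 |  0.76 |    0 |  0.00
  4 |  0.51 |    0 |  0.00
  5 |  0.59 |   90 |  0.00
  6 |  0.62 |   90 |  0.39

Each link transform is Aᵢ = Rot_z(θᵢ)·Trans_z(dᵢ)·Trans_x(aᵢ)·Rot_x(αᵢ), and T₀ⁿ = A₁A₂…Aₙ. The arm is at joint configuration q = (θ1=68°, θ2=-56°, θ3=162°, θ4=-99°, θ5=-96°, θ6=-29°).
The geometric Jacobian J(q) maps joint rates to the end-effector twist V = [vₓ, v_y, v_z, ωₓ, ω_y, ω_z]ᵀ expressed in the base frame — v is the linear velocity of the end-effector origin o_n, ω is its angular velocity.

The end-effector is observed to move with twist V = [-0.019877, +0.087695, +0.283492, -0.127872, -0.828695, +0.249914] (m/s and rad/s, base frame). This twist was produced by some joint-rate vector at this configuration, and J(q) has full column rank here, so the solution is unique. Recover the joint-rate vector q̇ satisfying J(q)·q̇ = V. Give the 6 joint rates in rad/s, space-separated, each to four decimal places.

o_n = [1.1611, 0.5752, 0.2545]
J₁: ẑ×o_n = [-0.5752, 1.1611, 0.0000], ω = ẑ
J2: z=[0.0000, 0.0000, 1.0000] o=[0.2810, 0.6954, 0.0000] → [0.1202, 0.8801, -0.0000, 0.0000, 0.0000, 1.0000]
J3: z=[-0.2079, 0.9781, 0.0000] o=[0.8581, 0.8181, 0.0000] → [0.2489, 0.0529, -0.2459, -0.2079, 0.9781, 0.0000]
J4: z=[-0.2079, 0.9781, 0.0000] o=[0.1511, 0.6678, -0.2349] → [0.4787, 0.1017, -0.9687, -0.2079, 0.9781, 0.0000]
J5: z=[-0.2079, 0.9781, 0.0000] o=[0.3775, 0.7159, -0.6893] → [0.9231, 0.1962, -0.7372, -0.2079, 0.9781, 0.0000]
J6: z=[-0.5327, -0.1132, 0.8387] o=[0.8615, 0.8188, -0.3679] → [0.1338, 0.5828, 0.1637, -0.5327, -0.1132, 0.8387]
q̇ = J⁺·V = [-0.0770, -0.1310, -0.8280, -0.0990, 0.1430, 0.5460]

-0.0770 -0.1310 -0.8280 -0.0990 0.1430 0.5460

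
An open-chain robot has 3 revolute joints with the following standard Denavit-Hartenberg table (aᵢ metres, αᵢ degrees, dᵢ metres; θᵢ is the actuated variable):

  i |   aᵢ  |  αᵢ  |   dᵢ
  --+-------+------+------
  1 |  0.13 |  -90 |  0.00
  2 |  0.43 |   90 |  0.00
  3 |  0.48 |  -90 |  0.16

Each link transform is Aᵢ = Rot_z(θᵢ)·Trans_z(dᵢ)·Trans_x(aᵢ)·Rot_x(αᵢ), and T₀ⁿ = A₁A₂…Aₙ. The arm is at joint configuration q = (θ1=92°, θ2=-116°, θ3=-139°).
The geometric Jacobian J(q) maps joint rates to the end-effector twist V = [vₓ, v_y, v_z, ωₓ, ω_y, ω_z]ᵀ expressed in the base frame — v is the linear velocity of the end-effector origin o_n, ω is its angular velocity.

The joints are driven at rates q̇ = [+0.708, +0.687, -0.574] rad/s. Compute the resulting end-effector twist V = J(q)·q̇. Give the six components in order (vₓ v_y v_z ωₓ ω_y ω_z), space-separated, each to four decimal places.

o_n = [0.3162, -0.0325, -0.0093]
J₁: ẑ×o_n = [0.0325, 0.3162, -0.0000], ω = ẑ
J2: z=[-0.9994, -0.0349, 0.0000] o=[-0.0045, 0.1299, 0.0000] → [0.0003, -0.0092, 0.1735, -0.9994, -0.0349, 0.0000]
J3: z=[0.0314, -0.8982, -0.4384] o=[0.0020, -0.0585, 0.3865] → [0.3669, -0.1253, 0.2830, 0.0314, -0.8982, -0.4384]
V = J·q̇ = [-0.1874, 0.2895, -0.0433, -0.7046, 0.4916, 0.9596]

-0.1874 0.2895 -0.0433 -0.7046 0.4916 0.9596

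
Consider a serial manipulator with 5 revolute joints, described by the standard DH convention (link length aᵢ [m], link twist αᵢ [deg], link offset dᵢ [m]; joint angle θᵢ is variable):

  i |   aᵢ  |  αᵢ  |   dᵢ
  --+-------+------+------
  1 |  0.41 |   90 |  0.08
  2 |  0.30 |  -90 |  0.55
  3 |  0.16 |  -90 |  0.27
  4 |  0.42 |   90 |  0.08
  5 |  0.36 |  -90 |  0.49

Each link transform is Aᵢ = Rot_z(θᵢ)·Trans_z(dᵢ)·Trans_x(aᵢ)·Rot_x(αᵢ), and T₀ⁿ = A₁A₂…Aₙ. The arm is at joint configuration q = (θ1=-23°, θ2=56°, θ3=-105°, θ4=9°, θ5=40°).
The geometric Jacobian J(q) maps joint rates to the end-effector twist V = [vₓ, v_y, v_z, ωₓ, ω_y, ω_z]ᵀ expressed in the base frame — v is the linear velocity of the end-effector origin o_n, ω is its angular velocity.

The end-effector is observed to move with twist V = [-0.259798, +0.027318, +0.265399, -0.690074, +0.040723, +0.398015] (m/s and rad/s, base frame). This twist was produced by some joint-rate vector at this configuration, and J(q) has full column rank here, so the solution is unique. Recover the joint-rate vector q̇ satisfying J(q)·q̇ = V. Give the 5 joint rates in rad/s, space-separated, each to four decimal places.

o_n = [-0.5238, -1.4322, 0.7406]
J₁: ẑ×o_n = [1.4322, -0.5238, 0.0000], ω = ẑ
J2: z=[-0.3907, -0.9205, 0.0000] o=[0.3774, -0.1602, 0.0800] → [-0.6081, 0.2581, -0.3326, -0.3907, -0.9205, 0.0000]
J3: z=[-0.7631, 0.3239, 0.5592] o=[0.3169, -0.7320, 0.3287] → [0.5249, -0.1558, 0.8066, -0.7631, 0.3239, 0.5592]
J4: z=[0.3961, -0.4493, 0.8008] o=[0.0292, -0.7778, 0.4454] → [0.3914, -0.5598, -0.5076, 0.3961, -0.4493, 0.8008]
J5: z=[-0.8336, 0.1897, 0.5187] o=[-0.1008, -1.1804, 0.3837] → [0.1983, 0.0781, 0.2901, -0.8336, 0.1897, 0.5187]
q̇ = J⁺·V = [-0.5310, 0.0090, 0.3620, 0.4500, 0.7060]

-0.5310 0.0090 0.3620 0.4500 0.7060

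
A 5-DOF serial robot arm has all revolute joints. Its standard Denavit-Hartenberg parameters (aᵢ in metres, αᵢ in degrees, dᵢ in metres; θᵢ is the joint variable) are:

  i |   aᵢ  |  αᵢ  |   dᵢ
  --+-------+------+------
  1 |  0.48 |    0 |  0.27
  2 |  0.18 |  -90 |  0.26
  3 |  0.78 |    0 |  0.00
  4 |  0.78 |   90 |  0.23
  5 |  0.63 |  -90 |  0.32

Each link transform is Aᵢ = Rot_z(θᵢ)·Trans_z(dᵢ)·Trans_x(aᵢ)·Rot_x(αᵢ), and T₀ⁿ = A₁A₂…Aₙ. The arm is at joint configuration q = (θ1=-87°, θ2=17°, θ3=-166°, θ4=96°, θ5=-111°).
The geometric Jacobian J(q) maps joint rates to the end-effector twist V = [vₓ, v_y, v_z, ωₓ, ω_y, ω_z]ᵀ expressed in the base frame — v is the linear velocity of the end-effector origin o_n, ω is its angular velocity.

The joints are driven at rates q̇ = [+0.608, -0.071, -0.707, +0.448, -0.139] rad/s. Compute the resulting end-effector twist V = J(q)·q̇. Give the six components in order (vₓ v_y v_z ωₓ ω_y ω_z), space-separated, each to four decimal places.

-0.0715 0.0239 -0.6407 -0.1987 -0.2113 0.4895

o_n = [-0.5467, 0.0446, 1.3489]
J₁: ẑ×o_n = [-0.0446, -0.5467, 0.0000], ω = ẑ
J2: z=[0.0000, 0.0000, 1.0000] o=[0.0251, -0.4793, 0.2700] → [-0.5240, -0.5719, 0.0000, 0.0000, 0.0000, 1.0000]
J3: z=[0.9397, 0.3420, 0.0000] o=[0.0867, -0.6485, 0.5300] → [0.2801, -0.7696, 0.8680, 0.9397, 0.3420, 0.0000]
J4: z=[0.9397, 0.3420, 0.0000] o=[-0.1722, 0.0627, 0.7187] → [0.2156, -0.5922, 0.1111, 0.9397, 0.3420, 0.0000]
J5: z=[-0.3214, 0.8830, 0.3420] o=[0.1352, -0.1093, 1.4517] → [-0.1434, -0.2662, 0.5527, -0.3214, 0.8830, 0.3420]
V = J·q̇ = [-0.0715, 0.0239, -0.6407, -0.1987, -0.2113, 0.4895]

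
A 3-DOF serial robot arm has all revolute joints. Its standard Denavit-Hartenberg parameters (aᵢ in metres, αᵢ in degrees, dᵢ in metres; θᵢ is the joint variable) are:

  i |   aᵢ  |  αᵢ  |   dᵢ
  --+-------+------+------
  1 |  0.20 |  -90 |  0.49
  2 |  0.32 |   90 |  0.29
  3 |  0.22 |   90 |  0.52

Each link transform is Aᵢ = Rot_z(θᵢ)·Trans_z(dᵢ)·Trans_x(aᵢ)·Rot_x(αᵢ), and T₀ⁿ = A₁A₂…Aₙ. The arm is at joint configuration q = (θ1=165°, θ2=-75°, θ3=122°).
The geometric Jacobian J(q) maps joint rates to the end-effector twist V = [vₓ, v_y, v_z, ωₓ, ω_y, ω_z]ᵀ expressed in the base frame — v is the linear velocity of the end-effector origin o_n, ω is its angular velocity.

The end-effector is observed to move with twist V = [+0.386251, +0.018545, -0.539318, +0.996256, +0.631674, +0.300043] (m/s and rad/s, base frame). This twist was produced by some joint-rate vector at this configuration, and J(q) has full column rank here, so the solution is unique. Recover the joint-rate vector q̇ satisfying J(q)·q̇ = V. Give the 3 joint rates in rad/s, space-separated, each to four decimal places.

o_n = [0.1178, -0.5249, 0.8211]
J₁: ẑ×o_n = [0.5249, 0.1178, -0.0000], ω = ẑ
J2: z=[-0.2588, -0.9659, 0.0000] o=[-0.1932, 0.0518, 0.4900] → [-0.3198, 0.0857, 0.4496, -0.2588, -0.9659, 0.0000]
J3: z=[0.9330, -0.2500, 0.2588] o=[-0.3482, -0.2069, 0.7991] → [0.0768, 0.1001, -0.1802, 0.9330, -0.2500, 0.2588]
q̇ = J⁺·V = [0.0860, -0.8680, 0.8270]

0.0860 -0.8680 0.8270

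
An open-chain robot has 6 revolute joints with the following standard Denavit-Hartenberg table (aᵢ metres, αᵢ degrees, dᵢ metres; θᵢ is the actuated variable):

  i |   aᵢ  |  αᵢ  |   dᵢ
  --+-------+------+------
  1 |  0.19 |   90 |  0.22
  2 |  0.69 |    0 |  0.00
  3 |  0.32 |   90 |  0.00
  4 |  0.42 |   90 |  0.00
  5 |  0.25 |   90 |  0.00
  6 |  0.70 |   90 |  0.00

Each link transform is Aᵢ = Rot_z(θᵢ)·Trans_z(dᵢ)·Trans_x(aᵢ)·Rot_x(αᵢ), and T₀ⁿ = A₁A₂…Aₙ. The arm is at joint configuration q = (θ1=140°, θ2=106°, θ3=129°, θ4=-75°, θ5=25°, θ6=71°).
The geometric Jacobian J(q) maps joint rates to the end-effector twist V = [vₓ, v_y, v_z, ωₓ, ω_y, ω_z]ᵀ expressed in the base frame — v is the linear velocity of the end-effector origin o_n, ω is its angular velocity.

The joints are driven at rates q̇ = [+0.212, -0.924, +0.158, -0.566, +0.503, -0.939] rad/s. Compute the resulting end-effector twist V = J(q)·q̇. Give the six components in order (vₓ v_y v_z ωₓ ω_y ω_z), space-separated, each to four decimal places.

-0.3098 0.0895 0.7291 -0.4094 -0.3260 0.8576

o_n = [-0.5562, -0.8326, 1.0798]
J₁: ẑ×o_n = [0.8326, -0.5562, 0.0000], ω = ẑ
J2: z=[0.6428, 0.7660, 0.0000] o=[-0.1455, 0.1221, 0.2200] → [0.6586, -0.5527, -0.2991, 0.6428, 0.7660, 0.0000]
J3: z=[0.6428, 0.7660, 0.0000] o=[0.0001, -0.0001, 0.8833] → [0.1506, -0.1263, -0.1089, 0.6428, 0.7660, 0.0000]
J4: z=[0.6275, -0.5265, 0.5736] o=[0.1407, -0.1181, 0.6211] → [0.1683, -0.6876, -0.8153, 0.6275, -0.5265, 0.5736]
J5: z=[-0.5908, 0.1579, 0.7912] o=[-0.0723, -0.4690, 0.5321] → [0.3742, -0.0593, 0.2912, -0.5908, 0.1579, 0.7912]
J6: z=[-0.7831, 0.1242, -0.6094] o=[-0.1209, -0.7139, 0.5447] → [-0.0059, 0.6844, 0.1471, -0.7831, 0.1242, -0.6094]
V = J·q̇ = [-0.3098, 0.0895, 0.7291, -0.4094, -0.3260, 0.8576]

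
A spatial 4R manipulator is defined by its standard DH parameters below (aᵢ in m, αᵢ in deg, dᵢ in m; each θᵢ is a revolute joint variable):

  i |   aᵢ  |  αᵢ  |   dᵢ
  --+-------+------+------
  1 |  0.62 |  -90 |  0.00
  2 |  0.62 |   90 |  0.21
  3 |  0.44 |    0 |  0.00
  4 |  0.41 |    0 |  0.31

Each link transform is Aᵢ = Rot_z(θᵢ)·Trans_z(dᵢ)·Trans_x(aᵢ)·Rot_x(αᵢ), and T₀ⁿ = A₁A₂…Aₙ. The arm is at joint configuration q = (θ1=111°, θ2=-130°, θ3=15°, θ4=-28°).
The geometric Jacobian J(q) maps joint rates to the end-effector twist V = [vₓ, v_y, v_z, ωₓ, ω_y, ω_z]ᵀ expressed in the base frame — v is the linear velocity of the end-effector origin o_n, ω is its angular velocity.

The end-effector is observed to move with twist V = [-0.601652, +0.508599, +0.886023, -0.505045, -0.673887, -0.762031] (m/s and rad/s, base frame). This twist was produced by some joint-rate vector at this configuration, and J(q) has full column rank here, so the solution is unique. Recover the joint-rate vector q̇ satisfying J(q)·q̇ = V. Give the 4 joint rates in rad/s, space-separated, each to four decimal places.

-0.3860 0.7130 -0.1530 0.7380

o_n = [-0.0206, -0.5927, 0.9073]
J₁: ẑ×o_n = [0.5927, -0.0206, 0.0000], ω = ẑ
J2: z=[-0.9336, -0.3584, 0.0000] o=[-0.2222, 0.5788, 0.0000] → [-0.3251, 0.8470, 1.1660, -0.9336, -0.3584, 0.0000]
J3: z=[0.2745, -0.7152, -0.6428] o=[-0.2754, 0.1315, 0.4749] → [-0.7747, -0.2825, -0.0166, 0.2745, -0.7152, -0.6428]
J4: z=[0.2745, -0.7152, -0.6428] o=[-0.2838, -0.1644, 0.8005] → [-0.3517, -0.1985, 0.0707, 0.2745, -0.7152, -0.6428]
q̇ = J⁺·V = [-0.3860, 0.7130, -0.1530, 0.7380]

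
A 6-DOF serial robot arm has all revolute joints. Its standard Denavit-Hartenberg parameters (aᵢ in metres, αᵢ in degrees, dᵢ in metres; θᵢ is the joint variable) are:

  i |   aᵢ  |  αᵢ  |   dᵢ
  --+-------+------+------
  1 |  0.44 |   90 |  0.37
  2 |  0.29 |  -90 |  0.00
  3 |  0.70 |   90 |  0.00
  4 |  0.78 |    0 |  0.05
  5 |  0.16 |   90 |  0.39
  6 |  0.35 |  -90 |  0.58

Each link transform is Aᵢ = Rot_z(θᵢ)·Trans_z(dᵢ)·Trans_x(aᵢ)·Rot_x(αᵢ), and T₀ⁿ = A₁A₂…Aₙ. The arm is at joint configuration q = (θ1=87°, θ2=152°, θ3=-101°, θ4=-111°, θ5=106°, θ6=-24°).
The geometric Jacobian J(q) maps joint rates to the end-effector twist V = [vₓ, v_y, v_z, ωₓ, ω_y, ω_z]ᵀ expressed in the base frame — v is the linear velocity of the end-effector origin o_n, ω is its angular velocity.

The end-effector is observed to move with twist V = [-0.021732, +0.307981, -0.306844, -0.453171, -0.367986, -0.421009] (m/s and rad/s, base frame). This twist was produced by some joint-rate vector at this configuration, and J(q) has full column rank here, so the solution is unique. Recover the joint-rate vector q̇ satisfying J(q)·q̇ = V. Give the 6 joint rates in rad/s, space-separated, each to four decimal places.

-0.3240 -0.5310 -0.1730 -0.1800 -0.1330 -0.4440

o_n = [0.8381, 1.1753, 1.4831]
J₁: ẑ×o_n = [-1.1753, 0.8381, 0.0000], ω = ẑ
J2: z=[0.9986, -0.0523, 0.0000] o=[0.0230, 0.4394, 0.3700] → [-0.0583, -1.1115, 0.7775, 0.9986, -0.0523, 0.0000]
J3: z=[-0.0246, -0.4688, -0.8829] o=[0.0096, 0.1837, 0.5061] → [0.4175, -0.7075, 0.3641, -0.0246, -0.4688, -0.8829]
J4: z=[-0.1452, 0.8755, -0.4608] o=[0.7020, 0.2655, 0.4434] → [1.3295, 0.0882, -0.2513, -0.1452, 0.8755, -0.4608]
J5: z=[-0.1452, 0.8755, -0.4608] o=[0.4361, 0.6180, 1.0884] → [0.6024, -0.1279, -0.4328, -0.1452, 0.8755, -0.4608]
J6: z=[-0.0617, 0.4569, 0.8874] o=[0.5375, 0.9846, 0.9067] → [0.0942, 0.3023, -0.1491, -0.0617, 0.4569, 0.8874]
q̇ = J⁺·V = [-0.3240, -0.5310, -0.1730, -0.1800, -0.1330, -0.4440]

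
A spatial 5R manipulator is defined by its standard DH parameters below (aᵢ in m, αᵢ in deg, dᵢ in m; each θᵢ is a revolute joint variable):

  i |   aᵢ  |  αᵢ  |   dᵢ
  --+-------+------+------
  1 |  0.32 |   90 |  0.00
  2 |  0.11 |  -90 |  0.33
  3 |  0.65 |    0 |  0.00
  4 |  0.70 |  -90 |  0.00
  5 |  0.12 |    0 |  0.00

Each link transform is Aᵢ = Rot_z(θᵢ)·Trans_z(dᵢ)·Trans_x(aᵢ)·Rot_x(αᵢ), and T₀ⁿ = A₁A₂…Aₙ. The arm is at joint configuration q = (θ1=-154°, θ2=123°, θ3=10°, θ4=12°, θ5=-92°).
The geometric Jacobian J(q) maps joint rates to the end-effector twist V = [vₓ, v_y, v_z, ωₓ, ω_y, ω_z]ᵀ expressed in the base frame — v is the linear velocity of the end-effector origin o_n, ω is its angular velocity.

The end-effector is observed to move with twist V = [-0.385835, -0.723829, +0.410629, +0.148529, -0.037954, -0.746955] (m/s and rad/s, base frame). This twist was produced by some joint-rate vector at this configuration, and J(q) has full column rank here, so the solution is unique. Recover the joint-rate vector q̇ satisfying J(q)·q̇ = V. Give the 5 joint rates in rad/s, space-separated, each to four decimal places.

o_n = [0.5049, 0.1978, 1.1049]
J₁: ẑ×o_n = [-0.1978, 0.5049, 0.0000], ω = ẑ
J2: z=[-0.4384, 0.8988, 0.0000] o=[-0.2876, -0.1403, 0.0000] → [0.9930, 0.4843, -0.8605, -0.4384, 0.8988, 0.0000]
J3: z=[0.7538, 0.3676, -0.5446] o=[-0.3784, 0.1826, 0.0923] → [0.3806, -1.2444, -0.3133, 0.7538, 0.3676, -0.5446]
J4: z=[0.7538, 0.3676, -0.5446] o=[-0.0156, 0.2340, 0.6291] → [0.1552, -0.6421, -0.2186, 0.7538, 0.3676, -0.5446]
J5: z=[0.2231, -0.9228, -0.3142] o=[0.4171, 0.1532, 1.1734] → [0.0773, -0.0123, 0.0910, 0.2231, -0.9228, -0.3142]
q̇ = J⁺·V = [-0.8810, -0.5350, 0.0160, 0.0090, -0.4700]

-0.8810 -0.5350 0.0160 0.0090 -0.4700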